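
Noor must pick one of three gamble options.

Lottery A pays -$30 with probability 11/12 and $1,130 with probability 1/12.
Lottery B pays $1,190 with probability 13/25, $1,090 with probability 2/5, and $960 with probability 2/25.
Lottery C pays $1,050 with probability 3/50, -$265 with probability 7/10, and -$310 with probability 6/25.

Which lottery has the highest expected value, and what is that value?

Lottery A = 11/12 × (-30) + 1/12 × 1130 = -27.5 + 94.1667 = 66.6667
Lottery B = 13/25 × 1190 + 2/5 × 1090 + 2/25 × 960 = 618.8 + 436 + 76.8 = 1131.6
Lottery C = 3/50 × 1050 + 7/10 × (-265) + 6/25 × (-310) = 63 − 185.5 − 74.4 = -196.9

Lottery B ($1,131.60)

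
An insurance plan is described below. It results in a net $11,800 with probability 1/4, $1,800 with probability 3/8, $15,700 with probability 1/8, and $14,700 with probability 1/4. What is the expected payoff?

EV = 1/4 × 11800 + 3/8 × 1800 + 1/8 × 15700 + 1/4 × 14700 = 2950 + 675 + 1962.5 + 3675 = 9262.5

$9,262.50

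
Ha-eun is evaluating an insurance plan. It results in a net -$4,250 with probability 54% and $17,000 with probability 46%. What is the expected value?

EV = 0.54 × (-4250) + 0.46 × 17000 = -2295 + 7820 = 5525

$5,525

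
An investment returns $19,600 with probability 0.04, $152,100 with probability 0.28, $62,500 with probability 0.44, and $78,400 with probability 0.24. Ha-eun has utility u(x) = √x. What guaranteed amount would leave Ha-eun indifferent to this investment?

$85,264

E[u] = 0.04·√19600 + 0.28·√152100 + 0.44·√62500 + 0.24·√78400 = 0.04·140 + 0.28·390 + 0.44·250 + 0.24·280 = 292
CE = (292)² = 85264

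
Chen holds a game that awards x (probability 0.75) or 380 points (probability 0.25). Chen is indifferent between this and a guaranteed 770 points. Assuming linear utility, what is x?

0.75·x + 0.25·380 = 770
0.75·x = 770 − 95 = 675
x = 675 / 0.75 = 900

x = 900 points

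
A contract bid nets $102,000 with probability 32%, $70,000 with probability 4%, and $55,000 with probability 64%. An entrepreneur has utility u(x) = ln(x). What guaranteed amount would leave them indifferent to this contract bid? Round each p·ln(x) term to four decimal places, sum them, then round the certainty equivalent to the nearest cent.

$67,676.89

E[u] = 0.32·ln(102000) + 0.04·ln(70000) + 0.64·ln(55000) = 3.6905 + 0.4463 + 6.9857 = 11.1225
CE = e^11.1225 ≈ 67676.89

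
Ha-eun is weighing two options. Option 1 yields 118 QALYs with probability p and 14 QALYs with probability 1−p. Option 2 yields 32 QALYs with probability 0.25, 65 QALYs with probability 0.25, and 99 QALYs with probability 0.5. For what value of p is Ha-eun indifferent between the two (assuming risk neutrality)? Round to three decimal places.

EV(Option 2) = 0.25 × 32 + 0.25 × 65 + 0.5 × 99 = 8 + 16.25 + 49.5 = 73.75
p·118 + (1−p)·14 = 73.75
104p + 14 = 73.75
p = (73.75 − 14) / 104

p = 0.575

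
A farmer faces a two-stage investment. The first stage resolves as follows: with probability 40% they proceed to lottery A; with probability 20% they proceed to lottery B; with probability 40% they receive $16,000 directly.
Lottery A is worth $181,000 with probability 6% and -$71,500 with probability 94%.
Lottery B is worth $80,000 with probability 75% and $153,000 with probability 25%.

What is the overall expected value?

$3,510

EV(A) = 0.06 × 181000 + 0.94 × (-71500) = 10860 − 67210 = -56350
EV(B) = 0.75 × 80000 + 0.25 × 153000 = 60000 + 38250 = 98250
Branch C: 16000 (certain)
Overall = 0.4 × (-56350) + 0.2 × 98250 + 0.4 × 16000 = -22540 + 19650 + 6400 = 3510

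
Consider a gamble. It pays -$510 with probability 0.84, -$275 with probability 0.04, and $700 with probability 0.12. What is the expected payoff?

EV = 0.84 × (-510) + 0.04 × (-275) + 0.12 × 700 = -428.4 − 11 + 84 = -355.4

-$355.40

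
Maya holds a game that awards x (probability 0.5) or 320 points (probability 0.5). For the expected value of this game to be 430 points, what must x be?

0.5·x + 0.5·320 = 430
0.5·x = 430 − 160 = 270
x = 270 / 0.5 = 540

x = 540 points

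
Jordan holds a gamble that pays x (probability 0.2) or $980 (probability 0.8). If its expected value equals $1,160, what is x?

x = $1,880

0.2·x + 0.8·980 = 1160
0.2·x = 1160 − 784 = 376
x = 376 / 0.2 = 1880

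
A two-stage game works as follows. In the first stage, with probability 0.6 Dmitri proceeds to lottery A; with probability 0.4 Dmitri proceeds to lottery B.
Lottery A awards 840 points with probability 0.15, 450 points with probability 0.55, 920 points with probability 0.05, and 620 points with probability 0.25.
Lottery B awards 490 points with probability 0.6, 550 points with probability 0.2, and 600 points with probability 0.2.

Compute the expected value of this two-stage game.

EV(A) = 0.15 × 840 + 0.55 × 450 + 0.05 × 920 + 0.25 × 620 = 126 + 247.5 + 46 + 155 = 574.5
EV(B) = 0.6 × 490 + 0.2 × 550 + 0.2 × 600 = 294 + 110 + 120 = 524
Overall = 0.6 × 574.5 + 0.4 × 524 = 344.7 + 209.6 = 554.3

554.3 points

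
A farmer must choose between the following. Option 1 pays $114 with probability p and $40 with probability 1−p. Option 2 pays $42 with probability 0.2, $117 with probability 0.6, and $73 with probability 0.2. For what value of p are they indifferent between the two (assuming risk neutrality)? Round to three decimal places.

EV(Option 2) = 0.2 × 42 + 0.6 × 117 + 0.2 × 73 = 8.4 + 70.2 + 14.6 = 93.2
p·114 + (1−p)·40 = 93.2
74p + 40 = 93.2
p = (93.2 − 40) / 74

p = 0.719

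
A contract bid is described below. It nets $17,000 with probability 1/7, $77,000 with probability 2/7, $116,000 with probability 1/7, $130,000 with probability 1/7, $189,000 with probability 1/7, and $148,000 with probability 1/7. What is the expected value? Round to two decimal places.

EV = 1/7 × 17000 + 2/7 × 77000 + 1/7 × 116000 + 1/7 × 130000 + 1/7 × 189000 + 1/7 × 148000 = 2428.5714 + 22000 + 16571.4286 + 18571.4286 + 27000 + 21142.8571 = 107714.2857

$107,714.29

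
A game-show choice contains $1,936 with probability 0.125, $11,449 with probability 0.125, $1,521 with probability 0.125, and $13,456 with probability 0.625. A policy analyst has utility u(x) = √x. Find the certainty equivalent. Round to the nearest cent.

$9,264.06

E[u] = 0.125·√1936 + 0.125·√11449 + 0.125·√1521 + 0.625·√13456 = 0.125·44 + 0.125·107 + 0.125·39 + 0.625·116 = 96.25
CE = (96.25)² = 9264.0625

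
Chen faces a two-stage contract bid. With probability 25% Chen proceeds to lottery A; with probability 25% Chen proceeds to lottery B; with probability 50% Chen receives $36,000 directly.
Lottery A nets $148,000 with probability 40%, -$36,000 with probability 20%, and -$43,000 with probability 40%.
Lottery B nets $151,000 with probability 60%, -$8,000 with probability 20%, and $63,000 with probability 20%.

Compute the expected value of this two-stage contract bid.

EV(A) = 0.4 × 148000 + 0.2 × (-36000) + 0.4 × (-43000) = 59200 − 7200 − 17200 = 34800
EV(B) = 0.6 × 151000 + 0.2 × (-8000) + 0.2 × 63000 = 90600 − 1600 + 12600 = 101600
Branch C: 36000 (certain)
Overall = 0.25 × 34800 + 0.25 × 101600 + 0.5 × 36000 = 8700 + 25400 + 18000 = 52100

$52,100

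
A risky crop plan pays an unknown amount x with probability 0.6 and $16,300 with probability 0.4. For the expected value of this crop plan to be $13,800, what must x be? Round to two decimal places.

0.6·x + 0.4·16300 = 13800
0.6·x = 13800 − 6520 = 7280
x = 7280 / 0.6 = 12133.3333

x = $12,133.33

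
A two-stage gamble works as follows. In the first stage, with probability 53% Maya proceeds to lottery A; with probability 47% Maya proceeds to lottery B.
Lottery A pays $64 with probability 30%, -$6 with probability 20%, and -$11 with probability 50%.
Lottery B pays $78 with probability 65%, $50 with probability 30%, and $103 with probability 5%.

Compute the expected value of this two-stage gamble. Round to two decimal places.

$39.92

EV(A) = 0.3 × 64 + 0.2 × (-6) + 0.5 × (-11) = 19.2 − 1.2 − 5.5 = 12.5
EV(B) = 0.65 × 78 + 0.3 × 50 + 0.05 × 103 = 50.7 + 15 + 5.15 = 70.85
Overall = 0.53 × 12.5 + 0.47 × 70.85 = 6.625 + 33.2995 = 39.9245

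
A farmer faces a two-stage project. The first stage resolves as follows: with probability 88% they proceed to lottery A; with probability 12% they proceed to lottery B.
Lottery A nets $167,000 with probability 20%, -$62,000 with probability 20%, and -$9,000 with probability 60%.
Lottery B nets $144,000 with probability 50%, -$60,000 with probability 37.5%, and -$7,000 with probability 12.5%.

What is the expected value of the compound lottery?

EV(A) = 0.2 × 167000 + 0.2 × (-62000) + 0.6 × (-9000) = 33400 − 12400 − 5400 = 15600
EV(B) = 0.5 × 144000 + 0.375 × (-60000) + 0.125 × (-7000) = 72000 − 22500 − 875 = 48625
Overall = 0.88 × 15600 + 0.12 × 48625 = 13728 + 5835 = 19563

$19,563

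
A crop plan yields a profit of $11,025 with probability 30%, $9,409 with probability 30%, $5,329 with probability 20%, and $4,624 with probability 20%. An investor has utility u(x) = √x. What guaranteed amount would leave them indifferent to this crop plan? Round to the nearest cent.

$7,885.44

E[u] = 0.3·√11025 + 0.3·√9409 + 0.2·√5329 + 0.2·√4624 = 0.3·105 + 0.3·97 + 0.2·73 + 0.2·68 = 88.8
CE = (88.8)² = 7885.44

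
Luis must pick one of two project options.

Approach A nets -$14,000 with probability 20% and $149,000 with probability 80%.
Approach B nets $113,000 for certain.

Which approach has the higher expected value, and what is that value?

Approach A = 0.2 × (-14000) + 0.8 × 149000 = -2800 + 119200 = 116400
Approach B: 113000 (certain)

Approach A ($116,400)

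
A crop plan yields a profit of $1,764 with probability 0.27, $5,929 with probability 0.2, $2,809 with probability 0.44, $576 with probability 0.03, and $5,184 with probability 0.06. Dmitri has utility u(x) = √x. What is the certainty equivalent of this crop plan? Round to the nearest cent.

E[u] = 0.27·√1764 + 0.2·√5929 + 0.44·√2809 + 0.03·√576 + 0.06·√5184 = 0.27·42 + 0.2·77 + 0.44·53 + 0.03·24 + 0.06·72 = 55.1
CE = (55.1)² = 3036.01

$3,036.01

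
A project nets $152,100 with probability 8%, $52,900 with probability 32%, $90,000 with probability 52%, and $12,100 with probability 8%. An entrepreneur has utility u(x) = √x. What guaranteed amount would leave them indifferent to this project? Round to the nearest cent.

$72,684.16

E[u] = 0.08·√152100 + 0.32·√52900 + 0.52·√90000 + 0.08·√12100 = 0.08·390 + 0.32·230 + 0.52·300 + 0.08·110 = 269.6
CE = (269.6)² = 72684.16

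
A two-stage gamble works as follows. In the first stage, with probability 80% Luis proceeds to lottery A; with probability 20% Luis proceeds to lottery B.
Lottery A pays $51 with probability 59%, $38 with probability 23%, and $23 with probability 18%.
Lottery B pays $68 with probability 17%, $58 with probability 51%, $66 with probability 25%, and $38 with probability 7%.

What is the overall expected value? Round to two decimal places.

$46.44

EV(A) = 0.59 × 51 + 0.23 × 38 + 0.18 × 23 = 30.09 + 8.74 + 4.14 = 42.97
EV(B) = 0.17 × 68 + 0.51 × 58 + 0.25 × 66 + 0.07 × 38 = 11.56 + 29.58 + 16.5 + 2.66 = 60.3
Overall = 0.8 × 42.97 + 0.2 × 60.3 = 34.376 + 12.06 = 46.436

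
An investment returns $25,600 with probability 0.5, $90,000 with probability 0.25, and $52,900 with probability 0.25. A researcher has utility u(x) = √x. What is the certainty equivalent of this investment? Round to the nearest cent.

E[u] = 0.5·√25600 + 0.25·√90000 + 0.25·√52900 = 0.5·160 + 0.25·300 + 0.25·230 = 212.5
CE = (212.5)² = 45156.25

$45,156.25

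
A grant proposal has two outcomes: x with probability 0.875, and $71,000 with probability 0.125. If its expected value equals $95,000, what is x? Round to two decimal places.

x = $98,428.57

0.875·x + 0.125·71000 = 95000
0.875·x = 95000 − 8875 = 86125
x = 86125 / 0.875 = 98428.5714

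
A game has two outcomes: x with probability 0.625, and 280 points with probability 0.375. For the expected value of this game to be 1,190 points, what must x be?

x = 1,736 points

0.625·x + 0.375·280 = 1190
0.625·x = 1190 − 105 = 1085
x = 1085 / 0.625 = 1736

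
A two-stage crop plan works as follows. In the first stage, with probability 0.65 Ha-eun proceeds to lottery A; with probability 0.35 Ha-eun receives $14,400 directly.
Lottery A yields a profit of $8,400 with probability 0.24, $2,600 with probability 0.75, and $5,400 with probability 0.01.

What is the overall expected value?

$7,653

EV(A) = 0.24 × 8400 + 0.75 × 2600 + 0.01 × 5400 = 2016 + 1950 + 54 = 4020
Branch B: 14400 (certain)
Overall = 0.65 × 4020 + 0.35 × 14400 = 2613 + 5040 = 7653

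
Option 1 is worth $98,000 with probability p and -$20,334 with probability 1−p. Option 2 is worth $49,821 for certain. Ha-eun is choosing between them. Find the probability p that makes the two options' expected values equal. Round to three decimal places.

p·98000 + (1−p)·(-20334) = 49821
118334p − 20334 = 49821
p = (49821 + 20334) / 118334

p = 0.593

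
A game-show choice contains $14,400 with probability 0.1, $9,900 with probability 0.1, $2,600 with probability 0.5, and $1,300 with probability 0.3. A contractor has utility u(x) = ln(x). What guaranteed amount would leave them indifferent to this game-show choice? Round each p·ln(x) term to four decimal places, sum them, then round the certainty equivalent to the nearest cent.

$2,864.36

E[u] = 0.1·ln(14400) + 0.1·ln(9900) + 0.5·ln(2600) + 0.3·ln(1300) = 0.9575 + 0.9200 + 3.9316 + 2.1510 = 7.9601
CE = e^7.9601 ≈ 2864.36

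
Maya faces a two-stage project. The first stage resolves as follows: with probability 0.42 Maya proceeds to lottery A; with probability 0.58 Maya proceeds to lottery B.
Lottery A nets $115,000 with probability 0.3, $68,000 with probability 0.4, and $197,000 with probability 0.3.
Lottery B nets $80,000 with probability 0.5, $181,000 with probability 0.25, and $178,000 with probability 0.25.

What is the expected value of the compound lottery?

EV(A) = 0.3 × 115000 + 0.4 × 68000 + 0.3 × 197000 = 34500 + 27200 + 59100 = 120800
EV(B) = 0.5 × 80000 + 0.25 × 181000 + 0.25 × 178000 = 40000 + 45250 + 44500 = 129750
Overall = 0.42 × 120800 + 0.58 × 129750 = 50736 + 75255 = 125991

$125,991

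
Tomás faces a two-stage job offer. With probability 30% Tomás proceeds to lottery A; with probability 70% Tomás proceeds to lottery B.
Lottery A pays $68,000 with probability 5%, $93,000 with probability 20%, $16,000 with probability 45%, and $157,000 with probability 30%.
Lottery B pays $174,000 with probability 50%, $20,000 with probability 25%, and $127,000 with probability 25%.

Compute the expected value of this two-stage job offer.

EV(A) = 0.05 × 68000 + 0.2 × 93000 + 0.45 × 16000 + 0.3 × 157000 = 3400 + 18600 + 7200 + 47100 = 76300
EV(B) = 0.5 × 174000 + 0.25 × 20000 + 0.25 × 127000 = 87000 + 5000 + 31750 = 123750
Overall = 0.3 × 76300 + 0.7 × 123750 = 22890 + 86625 = 109515

$109,515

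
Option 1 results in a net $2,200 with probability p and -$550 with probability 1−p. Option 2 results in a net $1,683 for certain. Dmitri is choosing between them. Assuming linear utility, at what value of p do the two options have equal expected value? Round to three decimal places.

p·2200 + (1−p)·(-550) = 1683
2750p − 550 = 1683
p = (1683 + 550) / 2750

p = 0.812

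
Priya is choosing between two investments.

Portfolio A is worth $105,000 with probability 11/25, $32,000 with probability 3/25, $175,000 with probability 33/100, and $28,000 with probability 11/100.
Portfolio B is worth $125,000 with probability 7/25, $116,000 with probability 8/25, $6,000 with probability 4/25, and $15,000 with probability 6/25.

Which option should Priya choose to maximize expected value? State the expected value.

Portfolio A ($110,870)

Portfolio A = 11/25 × 105000 + 3/25 × 32000 + 33/100 × 175000 + 11/100 × 28000 = 46200 + 3840 + 57750 + 3080 = 110870
Portfolio B = 7/25 × 125000 + 8/25 × 116000 + 4/25 × 6000 + 6/25 × 15000 = 35000 + 37120 + 960 + 3600 = 76680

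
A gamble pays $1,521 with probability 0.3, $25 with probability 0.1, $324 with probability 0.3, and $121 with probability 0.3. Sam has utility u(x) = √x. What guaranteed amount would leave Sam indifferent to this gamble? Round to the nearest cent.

E[u] = 0.3·√1521 + 0.1·√25 + 0.3·√324 + 0.3·√121 = 0.3·39 + 0.1·5 + 0.3·18 + 0.3·11 = 20.9
CE = (20.9)² = 436.81

$436.81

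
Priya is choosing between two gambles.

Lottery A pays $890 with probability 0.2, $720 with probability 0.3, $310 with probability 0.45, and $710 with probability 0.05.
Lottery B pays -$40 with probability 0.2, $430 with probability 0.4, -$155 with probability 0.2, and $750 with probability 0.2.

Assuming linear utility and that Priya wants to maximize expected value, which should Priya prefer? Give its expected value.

Lottery A = 0.2 × 890 + 0.3 × 720 + 0.45 × 310 + 0.05 × 710 = 178 + 216 + 139.5 + 35.5 = 569
Lottery B = 0.2 × (-40) + 0.4 × 430 + 0.2 × (-155) + 0.2 × 750 = -8 + 172 − 31 + 150 = 283

Lottery A ($569)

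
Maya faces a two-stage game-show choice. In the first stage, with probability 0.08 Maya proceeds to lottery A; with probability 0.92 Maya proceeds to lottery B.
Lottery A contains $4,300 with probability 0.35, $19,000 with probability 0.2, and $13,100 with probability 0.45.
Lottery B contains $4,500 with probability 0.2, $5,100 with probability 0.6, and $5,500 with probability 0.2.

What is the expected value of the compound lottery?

EV(A) = 0.35 × 4300 + 0.2 × 19000 + 0.45 × 13100 = 1505 + 3800 + 5895 = 11200
EV(B) = 0.2 × 4500 + 0.6 × 5100 + 0.2 × 5500 = 900 + 3060 + 1100 = 5060
Overall = 0.08 × 11200 + 0.92 × 5060 = 896 + 4655.2 = 5551.2

$5,551.20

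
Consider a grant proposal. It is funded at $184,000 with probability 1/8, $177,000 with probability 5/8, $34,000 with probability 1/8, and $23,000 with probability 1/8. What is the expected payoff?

$140,750

EV = 1/8 × 184000 + 5/8 × 177000 + 1/8 × 34000 + 1/8 × 23000 = 23000 + 110625 + 4250 + 2875 = 140750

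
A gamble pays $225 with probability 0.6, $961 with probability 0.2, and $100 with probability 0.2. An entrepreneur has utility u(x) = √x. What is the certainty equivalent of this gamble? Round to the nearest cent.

E[u] = 0.6·√225 + 0.2·√961 + 0.2·√100 = 0.6·15 + 0.2·31 + 0.2·10 = 17.2
CE = (17.2)² = 295.84

$295.84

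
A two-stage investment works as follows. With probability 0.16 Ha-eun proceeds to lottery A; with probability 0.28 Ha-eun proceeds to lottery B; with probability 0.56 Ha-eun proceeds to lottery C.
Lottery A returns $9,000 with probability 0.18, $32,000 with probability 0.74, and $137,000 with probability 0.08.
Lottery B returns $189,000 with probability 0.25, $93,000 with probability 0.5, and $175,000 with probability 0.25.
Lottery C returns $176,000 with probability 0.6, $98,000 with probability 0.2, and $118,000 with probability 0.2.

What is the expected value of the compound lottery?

$127,629.60

EV(A) = 0.18 × 9000 + 0.74 × 32000 + 0.08 × 137000 = 1620 + 23680 + 10960 = 36260
EV(B) = 0.25 × 189000 + 0.5 × 93000 + 0.25 × 175000 = 47250 + 46500 + 43750 = 137500
EV(C) = 0.6 × 176000 + 0.2 × 98000 + 0.2 × 118000 = 105600 + 19600 + 23600 = 148800
Overall = 0.16 × 36260 + 0.28 × 137500 + 0.56 × 148800 = 5801.6 + 38500 + 83328 = 127629.6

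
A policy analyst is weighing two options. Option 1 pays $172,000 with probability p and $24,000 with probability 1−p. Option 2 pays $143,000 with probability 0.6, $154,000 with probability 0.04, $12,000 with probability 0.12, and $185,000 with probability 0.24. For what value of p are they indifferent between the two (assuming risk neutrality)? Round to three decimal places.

p = 0.769

EV(Option 2) = 0.6 × 143000 + 0.04 × 154000 + 0.12 × 12000 + 0.24 × 185000 = 85800 + 6160 + 1440 + 44400 = 137800
p·172000 + (1−p)·24000 = 137800
148000p + 24000 = 137800
p = (137800 − 24000) / 148000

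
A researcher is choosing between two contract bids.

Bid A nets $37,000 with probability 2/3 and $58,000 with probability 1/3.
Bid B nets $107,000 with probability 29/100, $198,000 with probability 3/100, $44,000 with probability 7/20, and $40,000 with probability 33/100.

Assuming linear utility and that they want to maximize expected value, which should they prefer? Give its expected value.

Bid B ($65,570)

Bid A = 2/3 × 37000 + 1/3 × 58000 = 24666.6667 + 19333.3333 = 44000
Bid B = 29/100 × 107000 + 3/100 × 198000 + 7/20 × 44000 + 33/100 × 40000 = 31030 + 5940 + 15400 + 13200 = 65570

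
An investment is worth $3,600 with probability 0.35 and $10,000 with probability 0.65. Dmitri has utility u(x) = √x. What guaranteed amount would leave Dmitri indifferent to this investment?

E[u] = 0.35·√3600 + 0.65·√10000 = 0.35·60 + 0.65·100 = 86
CE = (86)² = 7396

$7,396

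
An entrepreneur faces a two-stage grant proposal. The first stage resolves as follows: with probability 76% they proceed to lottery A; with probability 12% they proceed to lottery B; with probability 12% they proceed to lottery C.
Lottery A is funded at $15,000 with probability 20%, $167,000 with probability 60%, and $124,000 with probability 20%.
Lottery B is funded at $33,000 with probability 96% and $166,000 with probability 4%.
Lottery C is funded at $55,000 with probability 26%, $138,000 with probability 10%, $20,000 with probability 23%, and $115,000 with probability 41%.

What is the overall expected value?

$111,460.40

EV(A) = 0.2 × 15000 + 0.6 × 167000 + 0.2 × 124000 = 3000 + 100200 + 24800 = 128000
EV(B) = 0.96 × 33000 + 0.04 × 166000 = 31680 + 6640 = 38320
EV(C) = 0.26 × 55000 + 0.1 × 138000 + 0.23 × 20000 + 0.41 × 115000 = 14300 + 13800 + 4600 + 47150 = 79850
Overall = 0.76 × 128000 + 0.12 × 38320 + 0.12 × 79850 = 97280 + 4598.4 + 9582 = 111460.4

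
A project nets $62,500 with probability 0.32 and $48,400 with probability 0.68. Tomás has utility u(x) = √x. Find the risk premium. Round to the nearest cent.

$195.84

E[u] = 0.32·√62500 + 0.68·√48400 = 0.32·250 + 0.68·220 = 229.6
CE = (229.6)² = 52716.16
Risk premium = EV − CE = 52912 − 52716.16 = 195.84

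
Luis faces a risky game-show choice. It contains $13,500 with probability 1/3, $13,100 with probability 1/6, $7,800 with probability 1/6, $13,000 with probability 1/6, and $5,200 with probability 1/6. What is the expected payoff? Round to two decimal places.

EV = 1/3 × 13500 + 1/6 × 13100 + 1/6 × 7800 + 1/6 × 13000 + 1/6 × 5200 = 4500 + 2183.3333 + 1300 + 2166.6667 + 866.6667 = 11016.6667

$11,016.67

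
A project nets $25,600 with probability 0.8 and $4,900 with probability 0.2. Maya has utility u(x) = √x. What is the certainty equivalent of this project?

E[u] = 0.8·√25600 + 0.2·√4900 = 0.8·160 + 0.2·70 = 142
CE = (142)² = 20164

$20,164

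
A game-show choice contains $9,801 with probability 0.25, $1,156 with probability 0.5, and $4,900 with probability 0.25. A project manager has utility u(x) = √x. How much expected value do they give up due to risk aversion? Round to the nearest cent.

E[u] = 0.25·√9801 + 0.5·√1156 + 0.25·√4900 = 0.25·99 + 0.5·34 + 0.25·70 = 59.25
CE = (59.25)² = 3510.5625
Risk premium = EV − CE = 4253.25 − 3510.5625 = 742.6875

$742.69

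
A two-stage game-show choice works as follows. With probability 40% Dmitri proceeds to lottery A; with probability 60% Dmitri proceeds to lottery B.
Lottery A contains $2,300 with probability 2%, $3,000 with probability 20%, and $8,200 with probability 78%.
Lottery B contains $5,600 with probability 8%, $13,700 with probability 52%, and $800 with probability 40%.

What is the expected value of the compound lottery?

EV(A) = 0.02 × 2300 + 0.2 × 3000 + 0.78 × 8200 = 46 + 600 + 6396 = 7042
EV(B) = 0.08 × 5600 + 0.52 × 13700 + 0.4 × 800 = 448 + 7124 + 320 = 7892
Overall = 0.4 × 7042 + 0.6 × 7892 = 2816.8 + 4735.2 = 7552

$7,552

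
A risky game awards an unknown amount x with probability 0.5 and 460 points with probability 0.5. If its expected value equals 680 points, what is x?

x = 900 points

0.5·x + 0.5·460 = 680
0.5·x = 680 − 230 = 450
x = 450 / 0.5 = 900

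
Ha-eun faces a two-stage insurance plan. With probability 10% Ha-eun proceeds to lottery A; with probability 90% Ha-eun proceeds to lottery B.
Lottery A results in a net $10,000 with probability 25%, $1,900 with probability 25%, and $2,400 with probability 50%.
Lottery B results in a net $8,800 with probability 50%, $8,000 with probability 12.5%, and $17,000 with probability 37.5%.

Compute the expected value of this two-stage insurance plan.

$11,015

EV(A) = 0.25 × 10000 + 0.25 × 1900 + 0.5 × 2400 = 2500 + 475 + 1200 = 4175
EV(B) = 0.5 × 8800 + 0.125 × 8000 + 0.375 × 17000 = 4400 + 1000 + 6375 = 11775
Overall = 0.1 × 4175 + 0.9 × 11775 = 417.5 + 10597.5 = 11015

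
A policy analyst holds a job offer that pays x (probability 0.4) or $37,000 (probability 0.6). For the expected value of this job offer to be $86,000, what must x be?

x = $159,500

0.4·x + 0.6·37000 = 86000
0.4·x = 86000 − 22200 = 63800
x = 63800 / 0.4 = 159500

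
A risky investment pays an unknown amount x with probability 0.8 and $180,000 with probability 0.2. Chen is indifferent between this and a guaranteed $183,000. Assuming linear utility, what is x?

0.8·x + 0.2·180000 = 183000
0.8·x = 183000 − 36000 = 147000
x = 147000 / 0.8 = 183750

x = $183,750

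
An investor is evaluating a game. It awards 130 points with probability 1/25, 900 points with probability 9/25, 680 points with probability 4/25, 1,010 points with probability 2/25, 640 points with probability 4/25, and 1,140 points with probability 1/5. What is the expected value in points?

EV = 1/25 × 130 + 9/25 × 900 + 4/25 × 680 + 2/25 × 1010 + 4/25 × 640 + 1/5 × 1140 = 5.2 + 324 + 108.8 + 80.8 + 102.4 + 228 = 849.2

849.2 points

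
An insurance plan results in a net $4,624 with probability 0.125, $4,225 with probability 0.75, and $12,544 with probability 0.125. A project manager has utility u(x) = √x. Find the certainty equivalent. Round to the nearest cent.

$5,076.56

E[u] = 0.125·√4624 + 0.75·√4225 + 0.125·√12544 = 0.125·68 + 0.75·65 + 0.125·112 = 71.25
CE = (71.25)² = 5076.5625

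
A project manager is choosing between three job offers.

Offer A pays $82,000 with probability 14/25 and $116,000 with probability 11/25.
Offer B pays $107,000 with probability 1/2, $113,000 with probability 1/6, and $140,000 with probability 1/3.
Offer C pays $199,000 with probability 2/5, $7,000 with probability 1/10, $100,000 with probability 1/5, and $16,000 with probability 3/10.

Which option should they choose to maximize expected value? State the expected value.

Offer B ($119,000)

Offer A = 14/25 × 82000 + 11/25 × 116000 = 45920 + 51040 = 96960
Offer B = 1/2 × 107000 + 1/6 × 113000 + 1/3 × 140000 = 53500 + 18833.3333 + 46666.6667 = 119000
Offer C = 2/5 × 199000 + 1/10 × 7000 + 1/5 × 100000 + 3/10 × 16000 = 79600 + 700 + 20000 + 4800 = 105100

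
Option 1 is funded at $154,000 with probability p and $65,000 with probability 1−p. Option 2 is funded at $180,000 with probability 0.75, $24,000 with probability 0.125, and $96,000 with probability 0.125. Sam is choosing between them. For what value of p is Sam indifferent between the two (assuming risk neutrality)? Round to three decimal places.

EV(Option 2) = 0.75 × 180000 + 0.125 × 24000 + 0.125 × 96000 = 135000 + 3000 + 12000 = 150000
p·154000 + (1−p)·65000 = 150000
89000p + 65000 = 150000
p = (150000 − 65000) / 89000

p = 0.955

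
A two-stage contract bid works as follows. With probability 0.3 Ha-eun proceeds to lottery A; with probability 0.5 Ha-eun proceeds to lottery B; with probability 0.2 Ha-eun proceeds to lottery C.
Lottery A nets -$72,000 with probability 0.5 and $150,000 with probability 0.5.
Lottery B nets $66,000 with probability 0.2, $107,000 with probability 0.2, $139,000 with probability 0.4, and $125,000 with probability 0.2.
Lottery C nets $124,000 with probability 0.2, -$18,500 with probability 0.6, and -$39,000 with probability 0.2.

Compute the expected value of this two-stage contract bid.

$70,480

EV(A) = 0.5 × (-72000) + 0.5 × 150000 = -36000 + 75000 = 39000
EV(B) = 0.2 × 66000 + 0.2 × 107000 + 0.4 × 139000 + 0.2 × 125000 = 13200 + 21400 + 55600 + 25000 = 115200
EV(C) = 0.2 × 124000 + 0.6 × (-18500) + 0.2 × (-39000) = 24800 − 11100 − 7800 = 5900
Overall = 0.3 × 39000 + 0.5 × 115200 + 0.2 × 5900 = 11700 + 57600 + 1180 = 70480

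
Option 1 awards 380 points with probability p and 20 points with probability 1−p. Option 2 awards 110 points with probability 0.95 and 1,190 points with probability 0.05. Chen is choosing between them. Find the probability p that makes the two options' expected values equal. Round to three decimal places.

p = 0.400

EV(Option 2) = 0.95 × 110 + 0.05 × 1190 = 104.5 + 59.5 = 164
p·380 + (1−p)·20 = 164
360p + 20 = 164
p = (164 − 20) / 360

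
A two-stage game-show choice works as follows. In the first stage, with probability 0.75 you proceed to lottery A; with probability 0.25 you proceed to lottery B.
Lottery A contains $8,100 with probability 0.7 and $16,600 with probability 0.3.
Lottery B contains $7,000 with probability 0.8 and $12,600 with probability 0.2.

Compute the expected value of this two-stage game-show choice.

EV(A) = 0.7 × 8100 + 0.3 × 16600 = 5670 + 4980 = 10650
EV(B) = 0.8 × 7000 + 0.2 × 12600 = 5600 + 2520 = 8120
Overall = 0.75 × 10650 + 0.25 × 8120 = 7987.5 + 2030 = 10017.5

$10,017.50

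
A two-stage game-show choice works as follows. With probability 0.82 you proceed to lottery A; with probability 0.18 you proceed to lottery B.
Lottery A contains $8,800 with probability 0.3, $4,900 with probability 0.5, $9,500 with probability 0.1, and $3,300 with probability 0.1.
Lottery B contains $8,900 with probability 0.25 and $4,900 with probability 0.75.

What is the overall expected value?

$6,285.40

EV(A) = 0.3 × 8800 + 0.5 × 4900 + 0.1 × 9500 + 0.1 × 3300 = 2640 + 2450 + 950 + 330 = 6370
EV(B) = 0.25 × 8900 + 0.75 × 4900 = 2225 + 3675 = 5900
Overall = 0.82 × 6370 + 0.18 × 5900 = 5223.4 + 1062 = 6285.4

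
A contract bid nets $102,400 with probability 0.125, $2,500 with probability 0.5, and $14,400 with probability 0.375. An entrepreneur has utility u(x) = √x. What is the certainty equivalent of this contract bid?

$12,100

E[u] = 0.125·√102400 + 0.5·√2500 + 0.375·√14400 = 0.125·320 + 0.5·50 + 0.375·120 = 110
CE = (110)² = 12100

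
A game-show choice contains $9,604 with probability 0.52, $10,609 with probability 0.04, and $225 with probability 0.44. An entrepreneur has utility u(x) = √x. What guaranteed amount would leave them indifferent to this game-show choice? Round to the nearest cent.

E[u] = 0.52·√9604 + 0.04·√10609 + 0.44·√225 = 0.52·98 + 0.04·103 + 0.44·15 = 61.68
CE = (61.68)² = 3804.4224

$3,804.42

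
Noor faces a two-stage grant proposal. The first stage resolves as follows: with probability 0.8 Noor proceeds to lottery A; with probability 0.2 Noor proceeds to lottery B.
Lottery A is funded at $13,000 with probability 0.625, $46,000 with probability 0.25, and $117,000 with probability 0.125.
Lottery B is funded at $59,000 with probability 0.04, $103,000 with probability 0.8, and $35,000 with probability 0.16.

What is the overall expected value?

EV(A) = 0.625 × 13000 + 0.25 × 46000 + 0.125 × 117000 = 8125 + 11500 + 14625 = 34250
EV(B) = 0.04 × 59000 + 0.8 × 103000 + 0.16 × 35000 = 2360 + 82400 + 5600 = 90360
Overall = 0.8 × 34250 + 0.2 × 90360 = 27400 + 18072 = 45472

$45,472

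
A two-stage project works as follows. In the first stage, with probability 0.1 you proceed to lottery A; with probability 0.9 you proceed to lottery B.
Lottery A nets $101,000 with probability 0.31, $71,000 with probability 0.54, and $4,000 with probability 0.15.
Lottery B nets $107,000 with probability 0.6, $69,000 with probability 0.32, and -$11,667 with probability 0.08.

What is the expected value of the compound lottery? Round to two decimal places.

$83,836.98

EV(A) = 0.31 × 101000 + 0.54 × 71000 + 0.15 × 4000 = 31310 + 38340 + 600 = 70250
EV(B) = 0.6 × 107000 + 0.32 × 69000 + 0.08 × (-11667) = 64200 + 22080 − 933.36 = 85346.64
Overall = 0.1 × 70250 + 0.9 × 85346.64 = 7025 + 76811.976 = 83836.976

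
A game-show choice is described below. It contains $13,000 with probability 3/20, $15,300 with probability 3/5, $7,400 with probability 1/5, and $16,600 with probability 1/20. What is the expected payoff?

EV = 3/20 × 13000 + 3/5 × 15300 + 1/5 × 7400 + 1/20 × 16600 = 1950 + 9180 + 1480 + 830 = 13440

$13,440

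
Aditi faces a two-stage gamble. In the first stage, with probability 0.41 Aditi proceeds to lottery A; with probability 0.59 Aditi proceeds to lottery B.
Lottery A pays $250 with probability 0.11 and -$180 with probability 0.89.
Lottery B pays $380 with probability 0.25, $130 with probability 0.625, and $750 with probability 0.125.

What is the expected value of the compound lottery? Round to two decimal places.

EV(A) = 0.11 × 250 + 0.89 × (-180) = 27.5 − 160.2 = -132.7
EV(B) = 0.25 × 380 + 0.625 × 130 + 0.125 × 750 = 95 + 81.25 + 93.75 = 270
Overall = 0.41 × (-132.7) + 0.59 × 270 = -54.407 + 159.3 = 104.893

$104.89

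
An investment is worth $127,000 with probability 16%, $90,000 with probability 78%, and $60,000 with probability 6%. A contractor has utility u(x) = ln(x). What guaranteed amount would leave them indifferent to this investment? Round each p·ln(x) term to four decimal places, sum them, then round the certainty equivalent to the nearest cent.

$92,809.10

E[u] = 0.16·ln(127000) + 0.78·ln(90000) + 0.06·ln(60000) = 1.8803 + 8.8979 + 0.6601 = 11.4383
CE = e^11.4383 ≈ 92809.10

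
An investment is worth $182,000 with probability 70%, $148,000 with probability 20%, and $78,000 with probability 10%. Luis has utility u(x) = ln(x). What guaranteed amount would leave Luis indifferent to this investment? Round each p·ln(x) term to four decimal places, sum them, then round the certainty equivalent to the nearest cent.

$160,427.92

E[u] = 0.7·ln(182000) + 0.2·ln(148000) + 0.1·ln(78000) = 8.4782 + 2.3810 + 1.1264 = 11.9856
CE = e^11.9856 ≈ 160427.92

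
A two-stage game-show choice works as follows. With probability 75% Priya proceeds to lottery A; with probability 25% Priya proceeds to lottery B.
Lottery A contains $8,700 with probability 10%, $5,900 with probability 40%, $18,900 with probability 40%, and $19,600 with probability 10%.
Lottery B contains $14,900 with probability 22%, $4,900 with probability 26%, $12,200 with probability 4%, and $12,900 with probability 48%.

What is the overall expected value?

$12,370.50

EV(A) = 0.1 × 8700 + 0.4 × 5900 + 0.4 × 18900 + 0.1 × 19600 = 870 + 2360 + 7560 + 1960 = 12750
EV(B) = 0.22 × 14900 + 0.26 × 4900 + 0.04 × 12200 + 0.48 × 12900 = 3278 + 1274 + 488 + 6192 = 11232
Overall = 0.75 × 12750 + 0.25 × 11232 = 9562.5 + 2808 = 12370.5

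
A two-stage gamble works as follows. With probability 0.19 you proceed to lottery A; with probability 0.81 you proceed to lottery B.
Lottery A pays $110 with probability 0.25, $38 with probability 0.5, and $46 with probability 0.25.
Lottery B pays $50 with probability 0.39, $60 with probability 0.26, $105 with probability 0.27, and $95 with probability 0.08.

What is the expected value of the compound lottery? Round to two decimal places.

EV(A) = 0.25 × 110 + 0.5 × 38 + 0.25 × 46 = 27.5 + 19 + 11.5 = 58
EV(B) = 0.39 × 50 + 0.26 × 60 + 0.27 × 105 + 0.08 × 95 = 19.5 + 15.6 + 28.35 + 7.6 = 71.05
Overall = 0.19 × 58 + 0.81 × 71.05 = 11.02 + 57.5505 = 68.5705

$68.57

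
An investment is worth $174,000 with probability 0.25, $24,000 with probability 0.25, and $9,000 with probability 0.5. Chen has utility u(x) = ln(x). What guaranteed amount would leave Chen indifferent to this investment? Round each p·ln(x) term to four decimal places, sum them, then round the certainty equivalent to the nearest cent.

E[u] = 0.25·ln(174000) + 0.25·ln(24000) + 0.5·ln(9000) = 3.0167 + 2.5215 + 4.5525 = 10.0907
CE = e^10.0907 ≈ 24117.67

$24,117.67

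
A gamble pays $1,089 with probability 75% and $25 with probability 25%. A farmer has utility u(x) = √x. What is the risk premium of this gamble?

E[u] = 0.75·√1089 + 0.25·√25 = 0.75·33 + 0.25·5 = 26
CE = (26)² = 676
Risk premium = EV − CE = 823 − 676 = 147

$147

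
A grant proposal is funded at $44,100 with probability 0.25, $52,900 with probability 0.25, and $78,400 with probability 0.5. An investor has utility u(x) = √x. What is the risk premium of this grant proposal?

E[u] = 0.25·√44100 + 0.25·√52900 + 0.5·√78400 = 0.25·210 + 0.25·230 + 0.5·280 = 250
CE = (250)² = 62500
Risk premium = EV − CE = 63450 − 62500 = 950

$950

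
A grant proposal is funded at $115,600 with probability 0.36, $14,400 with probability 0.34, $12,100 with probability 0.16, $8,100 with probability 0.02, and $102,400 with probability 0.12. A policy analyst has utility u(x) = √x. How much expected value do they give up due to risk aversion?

E[u] = 0.36·√115600 + 0.34·√14400 + 0.16·√12100 + 0.02·√8100 + 0.12·√102400 = 0.36·340 + 0.34·120 + 0.16·110 + 0.02·90 + 0.12·320 = 221
CE = (221)² = 48841
Risk premium = EV − CE = 60898 − 48841 = 12057

$12,057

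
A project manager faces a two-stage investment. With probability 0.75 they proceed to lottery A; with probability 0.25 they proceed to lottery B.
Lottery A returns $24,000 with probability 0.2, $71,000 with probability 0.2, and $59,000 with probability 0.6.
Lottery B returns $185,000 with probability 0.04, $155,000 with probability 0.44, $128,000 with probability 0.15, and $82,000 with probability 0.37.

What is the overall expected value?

$72,085

EV(A) = 0.2 × 24000 + 0.2 × 71000 + 0.6 × 59000 = 4800 + 14200 + 35400 = 54400
EV(B) = 0.04 × 185000 + 0.44 × 155000 + 0.15 × 128000 + 0.37 × 82000 = 7400 + 68200 + 19200 + 30340 = 125140
Overall = 0.75 × 54400 + 0.25 × 125140 = 40800 + 31285 = 72085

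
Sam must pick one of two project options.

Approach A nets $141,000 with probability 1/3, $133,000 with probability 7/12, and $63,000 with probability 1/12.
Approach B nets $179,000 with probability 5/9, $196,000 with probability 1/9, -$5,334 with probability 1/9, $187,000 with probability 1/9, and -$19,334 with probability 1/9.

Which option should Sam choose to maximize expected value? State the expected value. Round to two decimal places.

Approach B ($139,259.11)

Approach A = 1/3 × 141000 + 7/12 × 133000 + 1/12 × 63000 = 47000 + 77583.3333 + 5250 = 129833.3333
Approach B = 5/9 × 179000 + 1/9 × 196000 + 1/9 × (-5334) + 1/9 × 187000 + 1/9 × (-19334) = 99444.4444 + 21777.7778 − 592.6667 + 20777.7778 − 2148.2222 = 139259.1111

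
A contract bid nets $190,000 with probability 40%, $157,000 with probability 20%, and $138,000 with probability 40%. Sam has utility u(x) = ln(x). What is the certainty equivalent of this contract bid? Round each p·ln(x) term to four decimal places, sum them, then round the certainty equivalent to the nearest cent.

E[u] = 0.4·ln(190000) + 0.2·ln(157000) + 0.4·ln(138000) = 4.8619 + 2.3928 + 4.7340 = 11.9887
CE = e^11.9887 ≈ 160926.01

$160,926.01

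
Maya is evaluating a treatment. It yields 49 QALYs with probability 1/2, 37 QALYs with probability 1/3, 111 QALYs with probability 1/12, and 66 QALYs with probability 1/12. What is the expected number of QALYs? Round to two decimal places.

51.58 QALYs

EV = 1/2 × 49 + 1/3 × 37 + 1/12 × 111 + 1/12 × 66 = 24.5 + 12.3333 + 9.25 + 5.5 = 51.5833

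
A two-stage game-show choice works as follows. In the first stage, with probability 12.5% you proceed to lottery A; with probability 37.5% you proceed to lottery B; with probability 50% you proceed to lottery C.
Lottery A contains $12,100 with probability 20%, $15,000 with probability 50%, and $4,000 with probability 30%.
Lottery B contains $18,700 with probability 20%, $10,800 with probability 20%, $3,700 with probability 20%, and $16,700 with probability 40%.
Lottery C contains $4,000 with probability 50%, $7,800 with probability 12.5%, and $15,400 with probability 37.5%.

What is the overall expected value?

EV(A) = 0.2 × 12100 + 0.5 × 15000 + 0.3 × 4000 = 2420 + 7500 + 1200 = 11120
EV(B) = 0.2 × 18700 + 0.2 × 10800 + 0.2 × 3700 + 0.4 × 16700 = 3740 + 2160 + 740 + 6680 = 13320
EV(C) = 0.5 × 4000 + 0.125 × 7800 + 0.375 × 15400 = 2000 + 975 + 5775 = 8750
Overall = 0.125 × 11120 + 0.375 × 13320 + 0.5 × 8750 = 1390 + 4995 + 4375 = 10760

$10,760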